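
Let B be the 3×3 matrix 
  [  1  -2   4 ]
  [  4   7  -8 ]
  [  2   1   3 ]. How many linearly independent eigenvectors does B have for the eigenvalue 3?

B − 3I = [[-2, -2, 4], [4, 4, -8], [2, 1, 0]].
This matrix has rank 2, so its null space has dimension 3 − 2 = 1.

1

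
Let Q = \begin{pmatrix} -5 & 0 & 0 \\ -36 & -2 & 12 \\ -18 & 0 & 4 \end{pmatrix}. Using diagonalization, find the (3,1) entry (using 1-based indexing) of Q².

18

Characteristic polynomial: r^3 + 3r^2 - 18r - 40 = (r - 4)(r + 2)(r + 5), so the eigenvalues are -5, -2, 4.
r=-2: eigenvector (0, 1, 0).
r=-5: eigenvector (1, 4, 2).
r=4: eigenvector (0, 2, 1).
P = [[0, 1, 0], [1, 4, 2], [0, 2, 1]], D = diag(-2, -5, 4), P⁻¹ = [[0, 1, -2], [1, 0, 0], [-2, 0, 1]].
Q² = P·diag(4, 25, 16)·P⁻¹ = [[25, 0, 0], [36, 4, 24], [18, 0, 16]].
The requested entry is 18.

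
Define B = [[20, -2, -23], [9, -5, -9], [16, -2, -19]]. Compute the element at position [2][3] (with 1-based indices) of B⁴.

369

Characteristic polynomial: r^3 + 4r^2 - 17r - 60 = (r - 4)(r + 3)(r + 5), so the eigenvalues are -5, -3, 4.
r=-3: eigenvector (1, 0, 1).
r=-5: eigenvector (1, 1, 1).
r=4: eigenvector (-3, -1, -2).
P = [[1, 1, -3], [0, 1, -1], [1, 1, -2]], D = diag(-3, -5, 4), P⁻¹ = [[-1, -1, 2], [-1, 1, 1], [-1, 0, 1]].
B⁴ = P·diag(81, 625, 256)·P⁻¹ = [[62, 544, 19], [-369, 625, 369], [-194, 544, 275]].
The requested entry is 369.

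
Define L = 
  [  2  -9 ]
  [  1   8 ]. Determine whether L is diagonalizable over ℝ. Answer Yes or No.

No

Characteristic polynomial: p(s) = s^2 - 10s + 25 = (s - 5)^2.
s = 5 has algebraic multiplicity 2; rank(L − 5I) = 1, so geometric multiplicity = 1.
Geometric multiplicity < algebraic multiplicity, so L is not diagonalizable.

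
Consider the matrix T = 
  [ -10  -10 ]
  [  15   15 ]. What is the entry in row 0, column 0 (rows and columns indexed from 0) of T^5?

-6250

Characteristic polynomial: μ^2 - 5μ = μ(μ - 5), so the eigenvalues are 0, 5.
μ=5: eigenvector (-2, 3).
μ=0: eigenvector (1, -1).
P = [[-2, 1], [3, -1]], D = diag(5, 0), P⁻¹ = [[1, 1], [3, 2]].
T⁵ = P·diag(3125, 0)·P⁻¹ = [[-6250, -6250], [9375, 9375]].
The requested entry is -6250.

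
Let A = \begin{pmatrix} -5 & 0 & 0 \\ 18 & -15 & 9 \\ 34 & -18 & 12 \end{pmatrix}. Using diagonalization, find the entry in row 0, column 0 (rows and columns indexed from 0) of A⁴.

625

Characteristic polynomial: t^3 + 8t^2 - 3t - 90 = (t - 3)(t + 5)(t + 6), so the eigenvalues are -6, -5, 3.
t=-5: eigenvector (1, 0, -2).
t=-6: eigenvector (0, 1, 1).
t=3: eigenvector (0, 1, 2).
P = [[1, 0, 0], [0, 1, 1], [-2, 1, 2]], D = diag(-5, -6, 3), P⁻¹ = [[1, 0, 0], [-2, 2, -1], [2, -1, 1]].
A⁴ = P·diag(625, 1296, 81)·P⁻¹ = [[625, 0, 0], [-2430, 2511, -1215], [-3518, 2430, -1134]].
The requested entry is 625.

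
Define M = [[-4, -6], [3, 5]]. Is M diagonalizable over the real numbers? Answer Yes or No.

Characteristic polynomial: p(t) = t^2 - t - 2 = (t - 2)(t + 1).
All 2 eigenvalues are distinct, so M is diagonalizable.

Yes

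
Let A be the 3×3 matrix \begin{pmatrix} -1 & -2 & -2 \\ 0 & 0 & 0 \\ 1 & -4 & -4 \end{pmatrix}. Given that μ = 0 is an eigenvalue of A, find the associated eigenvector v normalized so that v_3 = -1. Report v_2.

A = [[-1, -2, -2], [0, 0, 0], [1, -4, -4]].
Solving (A)v = 0 gives the eigenspace spanned by (0, 1, -1).
With v_3 = -1, v = (0, 1, -1), so v_2 = 1.

1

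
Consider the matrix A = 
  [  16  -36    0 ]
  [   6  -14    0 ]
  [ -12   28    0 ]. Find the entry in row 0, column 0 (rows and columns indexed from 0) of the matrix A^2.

40

Characteristic polynomial: r^3 - 2r^2 - 8r = r(r - 4)(r + 2), so the eigenvalues are -2, 0, 4.
r=4: eigenvector (3, 1, -2).
r=-2: eigenvector (2, 1, -2).
r=0: eigenvector (0, 0, 1).
P = [[3, 2, 0], [1, 1, 0], [-2, -2, 1]], D = diag(4, -2, 0), P⁻¹ = [[1, -2, 0], [-1, 3, 0], [0, 2, 1]].
A² = P·diag(16, 4, 0)·P⁻¹ = [[40, -72, 0], [12, -20, 0], [-24, 40, 0]].
The requested entry is 40.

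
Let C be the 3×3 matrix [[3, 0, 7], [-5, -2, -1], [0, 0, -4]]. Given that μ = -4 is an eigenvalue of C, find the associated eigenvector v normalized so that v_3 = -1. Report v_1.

1

C + 4I = [[7, 0, 7], [-5, 2, -1], [0, 0, 0]].
Solving (C + 4I)v = 0 gives the eigenspace spanned by (1, 2, -1).
With v_3 = -1, v = (1, 2, -1), so v_1 = 1.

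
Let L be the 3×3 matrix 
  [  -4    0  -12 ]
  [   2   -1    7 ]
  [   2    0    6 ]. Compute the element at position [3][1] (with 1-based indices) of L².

4

Characteristic polynomial: t^3 - t^2 - 2t = t(t - 2)(t + 1), so the eigenvalues are -1, 0, 2.
t=0: eigenvector (3, -1, -1).
t=-1: eigenvector (0, 1, 0).
t=2: eigenvector (-2, 1, 1).
P = [[3, 0, -2], [-1, 1, 1], [-1, 0, 1]], D = diag(0, -1, 2), P⁻¹ = [[1, 0, 2], [0, 1, -1], [1, 0, 3]].
L² = P·diag(0, 1, 4)·P⁻¹ = [[-8, 0, -24], [4, 1, 11], [4, 0, 12]].
The requested entry is 4.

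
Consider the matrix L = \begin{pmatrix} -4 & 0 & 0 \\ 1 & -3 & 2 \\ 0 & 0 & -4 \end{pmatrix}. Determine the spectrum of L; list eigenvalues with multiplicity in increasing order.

-4, -4, -3

Characteristic polynomial: p(r) = r^3 + 11r^2 + 40r + 48 = (r + 3)(r + 4)^2.
Roots (with multiplicity): -4, -4, -3.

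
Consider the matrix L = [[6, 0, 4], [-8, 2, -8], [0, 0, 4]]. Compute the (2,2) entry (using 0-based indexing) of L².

16

Characteristic polynomial: r^3 - 12r^2 + 44r - 48 = (r - 6)(r - 4)(r - 2), so the eigenvalues are 2, 4, 6.
r=6: eigenvector (1, -2, 0).
r=2: eigenvector (0, 1, 0).
r=4: eigenvector (-2, 4, 1).
P = [[1, 0, -2], [-2, 1, 4], [0, 0, 1]], D = diag(6, 2, 4), P⁻¹ = [[1, 0, 2], [2, 1, 0], [0, 0, 1]].
L² = P·diag(36, 4, 16)·P⁻¹ = [[36, 0, 40], [-64, 4, -80], [0, 0, 16]].
The requested entry is 16.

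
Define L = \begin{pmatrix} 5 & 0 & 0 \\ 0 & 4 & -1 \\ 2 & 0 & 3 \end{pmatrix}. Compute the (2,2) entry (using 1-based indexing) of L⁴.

Characteristic polynomial: r^3 - 12r^2 + 47r - 60 = (r - 5)(r - 4)(r - 3), so the eigenvalues are 3, 4, 5.
r=5: eigenvector (1, -1, 1).
r=4: eigenvector (0, 1, 0).
r=3: eigenvector (0, 1, 1).
P = [[1, 0, 0], [-1, 1, 1], [1, 0, 1]], D = diag(5, 4, 3), P⁻¹ = [[1, 0, 0], [2, 1, -1], [-1, 0, 1]].
L⁴ = P·diag(625, 256, 81)·P⁻¹ = [[625, 0, 0], [-194, 256, -175], [544, 0, 81]].
The requested entry is 256.

256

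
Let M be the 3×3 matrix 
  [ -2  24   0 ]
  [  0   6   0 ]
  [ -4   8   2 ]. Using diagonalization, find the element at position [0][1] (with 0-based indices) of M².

96

Characteristic polynomial: r^3 - 6r^2 - 4r + 24 = (r - 6)(r - 2)(r + 2), so the eigenvalues are -2, 2, 6.
r=-2: eigenvector (1, 0, 1).
r=6: eigenvector (3, 1, -1).
r=2: eigenvector (0, 0, 1).
P = [[1, 3, 0], [0, 1, 0], [1, -1, 1]], D = diag(-2, 6, 2), P⁻¹ = [[1, -3, 0], [0, 1, 0], [-1, 4, 1]].
M² = P·diag(4, 36, 4)·P⁻¹ = [[4, 96, 0], [0, 36, 0], [0, -32, 4]].
The requested entry is 96.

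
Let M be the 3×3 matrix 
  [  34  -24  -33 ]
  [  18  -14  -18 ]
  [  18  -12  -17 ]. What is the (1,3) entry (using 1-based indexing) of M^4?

Characteristic polynomial: r^3 - 3r^2 - 6r + 8 = (r - 4)(r - 1)(r + 2), so the eigenvalues are -2, 1, 4.
r=-2: eigenvector (2, 3, 0).
r=4: eigenvector (3, 1, 2).
r=1: eigenvector (1, 0, 1).
P = [[2, 3, 1], [3, 1, 0], [0, 2, 1]], D = diag(-2, 4, 1), P⁻¹ = [[-1, 1, 1], [3, -2, -3], [-6, 4, 7]].
M⁴ = P·diag(16, 256, 1)·P⁻¹ = [[2266, -1500, -2265], [720, -464, -720], [1530, -1020, -1529]].
The requested entry is -2265.

-2265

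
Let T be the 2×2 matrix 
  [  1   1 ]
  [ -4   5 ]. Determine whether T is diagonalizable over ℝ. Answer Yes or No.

Characteristic polynomial: p(s) = s^2 - 6s + 9 = (s - 3)^2.
s = 3 has algebraic multiplicity 2; rank(T − 3I) = 1, so geometric multiplicity = 1.
Geometric multiplicity < algebraic multiplicity, so T is not diagonalizable.

No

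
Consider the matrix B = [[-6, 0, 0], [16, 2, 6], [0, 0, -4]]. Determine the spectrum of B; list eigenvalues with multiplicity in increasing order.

Characteristic polynomial: p(t) = t^3 + 8t^2 + 4t - 48 = (t - 2)(t + 4)(t + 6).
Roots (with multiplicity): -6, -4, 2.

-6, -4, 2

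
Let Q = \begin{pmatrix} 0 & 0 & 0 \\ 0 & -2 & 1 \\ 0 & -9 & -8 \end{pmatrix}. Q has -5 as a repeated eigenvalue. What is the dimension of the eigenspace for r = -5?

Q + 5I = [[5, 0, 0], [0, 3, 1], [0, -9, -3]].
This matrix has rank 2, so its null space has dimension 3 − 2 = 1.

1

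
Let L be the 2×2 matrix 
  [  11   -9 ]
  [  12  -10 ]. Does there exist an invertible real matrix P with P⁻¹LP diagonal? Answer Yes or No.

Yes

Characteristic polynomial: p(s) = s^2 - s - 2 = (s - 2)(s + 1).
All 2 eigenvalues are distinct, so L is diagonalizable.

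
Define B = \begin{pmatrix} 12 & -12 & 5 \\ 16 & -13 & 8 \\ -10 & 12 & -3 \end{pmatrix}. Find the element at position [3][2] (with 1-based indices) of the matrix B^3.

Characteristic polynomial: t^3 + 4t^2 - 7t - 10 = (t - 2)(t + 1)(t + 5), so the eigenvalues are -5, -1, 2.
t=2: eigenvector (-1, 0, 2).
t=-5: eigenvector (1, 1, -1).
t=-1: eigenvector (-3, -2, 3).
P = [[-1, 1, -3], [0, 1, -2], [2, -1, 3]], D = diag(2, -5, -1), P⁻¹ = [[1, 0, 1], [-4, 3, -2], [-2, 1, -1]].
B³ = P·diag(8, -125, -1)·P⁻¹ = [[486, -372, 239], [496, -373, 248], [-478, 372, -231]].
The requested entry is 372.

372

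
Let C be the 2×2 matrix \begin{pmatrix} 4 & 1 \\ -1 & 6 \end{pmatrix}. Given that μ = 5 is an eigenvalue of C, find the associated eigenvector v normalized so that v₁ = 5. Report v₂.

C − 5I = [[-1, 1], [-1, 1]].
Solving (C − 5I)v = 0 gives the eigenspace spanned by (5, 5).
With v₁ = 5, v = (5, 5), so v₂ = 5.

5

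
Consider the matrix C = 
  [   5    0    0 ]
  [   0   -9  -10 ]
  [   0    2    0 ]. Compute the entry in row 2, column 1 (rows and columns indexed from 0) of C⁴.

-738

Characteristic polynomial: λ^3 + 4λ^2 - 25λ - 100 = (λ - 5)(λ + 4)(λ + 5), so the eigenvalues are -5, -4, 5.
λ=5: eigenvector (1, 0, 0).
λ=-5: eigenvector (0, 5, -2).
λ=-4: eigenvector (0, -2, 1).
P = [[1, 0, 0], [0, 5, -2], [0, -2, 1]], D = diag(5, -5, -4), P⁻¹ = [[1, 0, 0], [0, 1, 2], [0, 2, 5]].
C⁴ = P·diag(625, 625, 256)·P⁻¹ = [[625, 0, 0], [0, 2101, 3690], [0, -738, -1220]].
The requested entry is -738.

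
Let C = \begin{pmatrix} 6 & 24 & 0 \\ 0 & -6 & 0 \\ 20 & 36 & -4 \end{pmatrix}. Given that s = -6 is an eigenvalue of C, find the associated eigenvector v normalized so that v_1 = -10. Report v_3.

10

C + 6I = [[12, 24, 0], [0, 0, 0], [20, 36, 2]].
Solving (C + 6I)v = 0 gives the eigenspace spanned by (-10, 5, 10).
With v_1 = -10, v = (-10, 5, 10), so v_3 = 10.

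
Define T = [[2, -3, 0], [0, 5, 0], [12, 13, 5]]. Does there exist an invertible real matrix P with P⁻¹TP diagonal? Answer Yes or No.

No

Characteristic polynomial: p(μ) = μ^3 - 12μ^2 + 45μ - 50 = (μ - 5)^2(μ - 2).
μ = 5 has algebraic multiplicity 2; rank(T − 5I) = 2, so geometric multiplicity = 1.
Geometric multiplicity < algebraic multiplicity, so T is not diagonalizable.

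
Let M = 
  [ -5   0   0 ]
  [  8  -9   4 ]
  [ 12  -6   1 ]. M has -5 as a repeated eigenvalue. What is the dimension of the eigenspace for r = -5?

M + 5I = [[0, 0, 0], [8, -4, 4], [12, -6, 6]].
This matrix has rank 1, so its null space has dimension 3 − 1 = 2.

2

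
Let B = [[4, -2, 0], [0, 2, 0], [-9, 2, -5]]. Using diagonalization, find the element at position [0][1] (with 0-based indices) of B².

Characteristic polynomial: r^3 - r^2 - 22r + 40 = (r - 4)(r - 2)(r + 5), so the eigenvalues are -5, 2, 4.
r=4: eigenvector (1, 0, -1).
r=2: eigenvector (1, 1, -1).
r=-5: eigenvector (0, 0, 1).
P = [[1, 1, 0], [0, 1, 0], [-1, -1, 1]], D = diag(4, 2, -5), P⁻¹ = [[1, -1, 0], [0, 1, 0], [1, 0, 1]].
B² = P·diag(16, 4, 25)·P⁻¹ = [[16, -12, 0], [0, 4, 0], [9, 12, 25]].
The requested entry is -12.

-12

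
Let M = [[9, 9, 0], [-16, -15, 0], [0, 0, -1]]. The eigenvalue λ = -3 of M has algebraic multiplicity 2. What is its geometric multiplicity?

M + 3I = [[12, 9, 0], [-16, -12, 0], [0, 0, 2]].
This matrix has rank 2, so its null space has dimension 3 − 2 = 1.

1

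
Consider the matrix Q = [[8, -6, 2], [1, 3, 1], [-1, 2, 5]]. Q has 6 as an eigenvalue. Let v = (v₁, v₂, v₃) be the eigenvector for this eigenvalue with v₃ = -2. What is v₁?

2

Q − 6I = [[2, -6, 2], [1, -3, 1], [-1, 2, -1]].
Solving (Q − 6I)v = 0 gives the eigenspace spanned by (2, 0, -2).
With v₃ = -2, v = (2, 0, -2), so v₁ = 2.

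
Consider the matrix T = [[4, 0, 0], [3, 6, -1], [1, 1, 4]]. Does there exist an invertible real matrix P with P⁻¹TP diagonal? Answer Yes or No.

Characteristic polynomial: p(s) = s^3 - 14s^2 + 65s - 100 = (s - 5)^2(s - 4).
s = 5 has algebraic multiplicity 2; rank(T − 5I) = 2, so geometric multiplicity = 1.
Geometric multiplicity < algebraic multiplicity, so T is not diagonalizable.

No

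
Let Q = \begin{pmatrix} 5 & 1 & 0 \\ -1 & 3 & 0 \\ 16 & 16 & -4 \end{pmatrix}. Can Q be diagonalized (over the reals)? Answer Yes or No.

No

Characteristic polynomial: p(λ) = λ^3 - 4λ^2 - 16λ + 64 = (λ - 4)^2(λ + 4).
λ = 4 has algebraic multiplicity 2; rank(Q − 4I) = 2, so geometric multiplicity = 1.
Geometric multiplicity < algebraic multiplicity, so Q is not diagonalizable.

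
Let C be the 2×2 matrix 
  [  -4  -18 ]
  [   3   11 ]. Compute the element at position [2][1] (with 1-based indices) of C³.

Characteristic polynomial: r^2 - 7r + 10 = (r - 5)(r - 2), so the eigenvalues are 2, 5.
r=5: eigenvector (-2, 1).
r=2: eigenvector (-3, 1).
P = [[-2, -3], [1, 1]], D = diag(5, 2), P⁻¹ = [[1, 3], [-1, -2]].
C³ = P·diag(125, 8)·P⁻¹ = [[-226, -702], [117, 359]].
The requested entry is 117.

117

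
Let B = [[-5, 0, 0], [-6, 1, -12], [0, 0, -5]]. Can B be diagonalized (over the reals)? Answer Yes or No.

Characteristic polynomial: p(λ) = λ^3 + 9λ^2 + 15λ - 25 = (λ - 1)(λ + 5)^2.
λ = -5 has algebraic multiplicity 2; rank(B + 5I) = 1, so geometric multiplicity = 2.
Every eigenvalue has geometric = algebraic multiplicity, so B is diagonalizable.

Yes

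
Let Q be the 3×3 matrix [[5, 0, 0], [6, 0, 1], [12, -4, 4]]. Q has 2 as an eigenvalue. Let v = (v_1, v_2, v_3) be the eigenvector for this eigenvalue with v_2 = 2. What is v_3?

4

Q − 2I = [[3, 0, 0], [6, -2, 1], [12, -4, 2]].
Solving (Q − 2I)v = 0 gives the eigenspace spanned by (0, 2, 4).
With v_2 = 2, v = (0, 2, 4), so v_3 = 4.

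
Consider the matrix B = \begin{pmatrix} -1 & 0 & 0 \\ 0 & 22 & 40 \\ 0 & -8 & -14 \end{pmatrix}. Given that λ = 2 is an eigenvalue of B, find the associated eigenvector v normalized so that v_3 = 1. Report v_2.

-2

B − 2I = [[-3, 0, 0], [0, 20, 40], [0, -8, -16]].
Solving (B − 2I)v = 0 gives the eigenspace spanned by (0, -2, 1).
With v_3 = 1, v = (0, -2, 1), so v_2 = -2.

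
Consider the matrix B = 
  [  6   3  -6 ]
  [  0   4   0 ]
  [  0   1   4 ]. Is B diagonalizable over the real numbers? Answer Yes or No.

No

Characteristic polynomial: p(λ) = λ^3 - 14λ^2 + 64λ - 96 = (λ - 6)(λ - 4)^2.
λ = 4 has algebraic multiplicity 2; rank(B − 4I) = 2, so geometric multiplicity = 1.
Geometric multiplicity < algebraic multiplicity, so B is not diagonalizable.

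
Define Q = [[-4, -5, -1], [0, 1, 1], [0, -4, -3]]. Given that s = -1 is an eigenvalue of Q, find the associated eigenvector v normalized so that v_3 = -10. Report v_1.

-5

Q + 1I = [[-3, -5, -1], [0, 2, 1], [0, -4, -2]].
Solving (Q + 1I)v = 0 gives the eigenspace spanned by (-5, 5, -10).
With v_3 = -10, v = (-5, 5, -10), so v_1 = -5.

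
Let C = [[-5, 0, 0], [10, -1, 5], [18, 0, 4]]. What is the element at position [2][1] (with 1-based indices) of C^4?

Characteristic polynomial: λ^3 + 2λ^2 - 19λ - 20 = (λ - 4)(λ + 1)(λ + 5), so the eigenvalues are -5, -1, 4.
λ=-1: eigenvector (0, 1, 0).
λ=-5: eigenvector (1, 0, -2).
λ=4: eigenvector (0, 1, 1).
P = [[0, 1, 0], [1, 0, 1], [0, -2, 1]], D = diag(-1, -5, 4), P⁻¹ = [[-2, 1, -1], [1, 0, 0], [2, 0, 1]].
C⁴ = P·diag(1, 625, 256)·P⁻¹ = [[625, 0, 0], [510, 1, 255], [-738, 0, 256]].
The requested entry is 510.

510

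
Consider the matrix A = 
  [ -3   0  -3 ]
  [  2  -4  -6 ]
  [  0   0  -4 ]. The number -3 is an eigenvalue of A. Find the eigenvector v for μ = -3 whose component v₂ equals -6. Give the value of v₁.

-3

A + 3I = [[0, 0, -3], [2, -1, -6], [0, 0, -1]].
Solving (A + 3I)v = 0 gives the eigenspace spanned by (-3, -6, 0).
With v₂ = -6, v = (-3, -6, 0), so v₁ = -3.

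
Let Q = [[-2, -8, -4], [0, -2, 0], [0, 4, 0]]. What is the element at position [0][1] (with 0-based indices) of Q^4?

Characteristic polynomial: s^3 + 4s^2 + 4s = s(s + 2)^2, so the eigenvalues are -2, -2, 0.
s=-2: eigenvector (1, 0, 0).
s=-2: eigenvector (0, 1, -2).
s=0: eigenvector (-2, 0, 1).
P = [[1, 0, -2], [0, 1, 0], [0, -2, 1]], D = diag(-2, -2, 0), P⁻¹ = [[1, 4, 2], [0, 1, 0], [0, 2, 1]].
Q⁴ = P·diag(16, 16, 0)·P⁻¹ = [[16, 64, 32], [0, 16, 0], [0, -32, 0]].
The requested entry is 64.

64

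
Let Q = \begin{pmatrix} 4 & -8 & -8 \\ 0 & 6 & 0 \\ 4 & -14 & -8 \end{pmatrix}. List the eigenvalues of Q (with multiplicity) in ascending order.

-4, 0, 6

Characteristic polynomial: p(λ) = λ^3 - 2λ^2 - 24λ = λ(λ - 6)(λ + 4).
Roots (with multiplicity): -4, 0, 6.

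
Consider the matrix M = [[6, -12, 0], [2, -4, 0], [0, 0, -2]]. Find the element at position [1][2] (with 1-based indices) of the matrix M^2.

Characteristic polynomial: t^3 - 4t = t(t - 2)(t + 2), so the eigenvalues are -2, 0, 2.
t=2: eigenvector (3, 1, 0).
t=-2: eigenvector (0, 0, 1).
t=0: eigenvector (2, 1, 0).
P = [[3, 0, 2], [1, 0, 1], [0, 1, 0]], D = diag(2, -2, 0), P⁻¹ = [[1, -2, 0], [0, 0, 1], [-1, 3, 0]].
M² = P·diag(4, 4, 0)·P⁻¹ = [[12, -24, 0], [4, -8, 0], [0, 0, 4]].
The requested entry is -24.

-24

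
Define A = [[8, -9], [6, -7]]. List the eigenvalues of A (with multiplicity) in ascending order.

Characteristic polynomial: p(s) = s^2 - s - 2 = (s - 2)(s + 1).
Roots (with multiplicity): -1, 2.

-1, 2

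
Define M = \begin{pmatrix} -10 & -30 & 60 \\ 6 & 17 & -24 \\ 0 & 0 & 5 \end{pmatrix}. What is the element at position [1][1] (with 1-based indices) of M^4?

-2420

Characteristic polynomial: t^3 - 12t^2 + 45t - 50 = (t - 5)^2(t - 2), so the eigenvalues are 2, 5, 5.
t=5: eigenvector (-2, 1, 0).
t=2: eigenvector (5, -2, 0).
t=5: eigenvector (0, 2, 1).
P = [[-2, 5, 0], [1, -2, 2], [0, 0, 1]], D = diag(5, 2, 5), P⁻¹ = [[2, 5, -10], [1, 2, -4], [0, 0, 1]].
M⁴ = P·diag(625, 16, 625)·P⁻¹ = [[-2420, -6090, 12180], [1218, 3061, -4872], [0, 0, 625]].
The requested entry is -2420.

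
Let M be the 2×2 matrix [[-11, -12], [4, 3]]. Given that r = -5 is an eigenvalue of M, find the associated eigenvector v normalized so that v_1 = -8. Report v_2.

M + 5I = [[-6, -12], [4, 8]].
Solving (M + 5I)v = 0 gives the eigenspace spanned by (-8, 4).
With v_1 = -8, v = (-8, 4), so v_2 = 4.

4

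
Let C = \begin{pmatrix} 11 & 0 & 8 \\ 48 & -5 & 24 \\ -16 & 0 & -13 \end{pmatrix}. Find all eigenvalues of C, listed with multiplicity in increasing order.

-5, -5, 3

Characteristic polynomial: p(λ) = λ^3 + 7λ^2 - 5λ - 75 = (λ - 3)(λ + 5)^2.
Roots (with multiplicity): -5, -5, 3.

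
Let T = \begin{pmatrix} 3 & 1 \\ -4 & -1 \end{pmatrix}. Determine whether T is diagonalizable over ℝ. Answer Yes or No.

No

Characteristic polynomial: p(r) = r^2 - 2r + 1 = (r - 1)^2.
r = 1 has algebraic multiplicity 2; rank(T − 1I) = 1, so geometric multiplicity = 1.
Geometric multiplicity < algebraic multiplicity, so T is not diagonalizable.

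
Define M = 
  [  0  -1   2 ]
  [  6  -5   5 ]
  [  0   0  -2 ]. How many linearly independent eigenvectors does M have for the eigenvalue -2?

M + 2I = [[2, -1, 2], [6, -3, 5], [0, 0, 0]].
This matrix has rank 2, so its null space has dimension 3 − 2 = 1.

1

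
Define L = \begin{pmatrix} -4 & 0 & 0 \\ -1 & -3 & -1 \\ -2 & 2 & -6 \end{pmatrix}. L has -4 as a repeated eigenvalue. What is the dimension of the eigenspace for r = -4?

L + 4I = [[0, 0, 0], [-1, 1, -1], [-2, 2, -2]].
This matrix has rank 1, so its null space has dimension 3 − 1 = 2.

2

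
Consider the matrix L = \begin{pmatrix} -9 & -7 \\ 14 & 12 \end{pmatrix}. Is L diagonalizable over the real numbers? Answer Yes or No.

Yes

Characteristic polynomial: p(μ) = μ^2 - 3μ - 10 = (μ - 5)(μ + 2).
All 2 eigenvalues are distinct, so L is diagonalizable.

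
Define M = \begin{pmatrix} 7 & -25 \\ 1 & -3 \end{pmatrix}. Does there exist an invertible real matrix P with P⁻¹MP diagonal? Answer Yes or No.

Characteristic polynomial: p(t) = t^2 - 4t + 4 = (t - 2)^2.
t = 2 has algebraic multiplicity 2; rank(M − 2I) = 1, so geometric multiplicity = 1.
Geometric multiplicity < algebraic multiplicity, so M is not diagonalizable.

No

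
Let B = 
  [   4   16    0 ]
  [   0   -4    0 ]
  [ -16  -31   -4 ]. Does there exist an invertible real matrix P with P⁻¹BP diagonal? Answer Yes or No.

Characteristic polynomial: p(t) = t^3 + 4t^2 - 16t - 64 = (t - 4)(t + 4)^2.
t = -4 has algebraic multiplicity 2; rank(B + 4I) = 2, so geometric multiplicity = 1.
Geometric multiplicity < algebraic multiplicity, so B is not diagonalizable.

No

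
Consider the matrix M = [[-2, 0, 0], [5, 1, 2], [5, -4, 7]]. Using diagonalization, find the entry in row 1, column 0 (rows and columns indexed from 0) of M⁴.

Characteristic polynomial: μ^3 - 6μ^2 - μ + 30 = (μ - 5)(μ - 3)(μ + 2), so the eigenvalues are -2, 3, 5.
μ=-2: eigenvector (1, -1, -1).
μ=3: eigenvector (0, 1, 1).
μ=5: eigenvector (0, 1, 2).
P = [[1, 0, 0], [-1, 1, 1], [-1, 1, 2]], D = diag(-2, 3, 5), P⁻¹ = [[1, 0, 0], [1, 2, -1], [0, -1, 1]].
M⁴ = P·diag(16, 81, 625)·P⁻¹ = [[16, 0, 0], [65, -463, 544], [65, -1088, 1169]].
The requested entry is 65.

65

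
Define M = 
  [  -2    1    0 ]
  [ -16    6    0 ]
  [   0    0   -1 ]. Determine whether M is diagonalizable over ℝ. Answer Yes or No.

No

Characteristic polynomial: p(λ) = λ^3 - 3λ^2 + 4 = (λ - 2)^2(λ + 1).
λ = 2 has algebraic multiplicity 2; rank(M − 2I) = 2, so geometric multiplicity = 1.
Geometric multiplicity < algebraic multiplicity, so M is not diagonalizable.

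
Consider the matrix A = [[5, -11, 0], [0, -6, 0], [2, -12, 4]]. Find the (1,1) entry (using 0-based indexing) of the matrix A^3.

-216

Characteristic polynomial: μ^3 - 3μ^2 - 34μ + 120 = (μ - 5)(μ - 4)(μ + 6), so the eigenvalues are -6, 4, 5.
μ=5: eigenvector (1, 0, 2).
μ=-6: eigenvector (1, 1, 1).
μ=4: eigenvector (0, 0, 1).
P = [[1, 1, 0], [0, 1, 0], [2, 1, 1]], D = diag(5, -6, 4), P⁻¹ = [[1, -1, 0], [0, 1, 0], [-2, 1, 1]].
A³ = P·diag(125, -216, 64)·P⁻¹ = [[125, -341, 0], [0, -216, 0], [122, -402, 64]].
The requested entry is -216.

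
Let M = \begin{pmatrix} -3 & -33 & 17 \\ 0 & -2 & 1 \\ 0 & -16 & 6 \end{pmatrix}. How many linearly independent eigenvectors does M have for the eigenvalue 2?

M − 2I = [[-5, -33, 17], [0, -4, 1], [0, -16, 4]].
This matrix has rank 2, so its null space has dimension 3 − 2 = 1.

1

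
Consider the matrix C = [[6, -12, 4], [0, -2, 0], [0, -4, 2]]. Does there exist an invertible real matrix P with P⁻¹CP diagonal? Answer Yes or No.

Yes

Characteristic polynomial: p(r) = r^3 - 6r^2 - 4r + 24 = (r - 6)(r - 2)(r + 2).
All 3 eigenvalues are distinct, so C is diagonalizable.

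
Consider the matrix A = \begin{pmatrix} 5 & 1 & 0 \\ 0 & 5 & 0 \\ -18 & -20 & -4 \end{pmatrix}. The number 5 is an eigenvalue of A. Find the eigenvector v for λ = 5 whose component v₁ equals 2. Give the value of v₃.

A − 5I = [[0, 1, 0], [0, 0, 0], [-18, -20, -9]].
Solving (A − 5I)v = 0 gives the eigenspace spanned by (2, 0, -4).
With v₁ = 2, v = (2, 0, -4), so v₃ = -4.

-4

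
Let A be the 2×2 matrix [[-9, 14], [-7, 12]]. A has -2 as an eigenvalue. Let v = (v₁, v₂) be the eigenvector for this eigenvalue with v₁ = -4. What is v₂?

A + 2I = [[-7, 14], [-7, 14]].
Solving (A + 2I)v = 0 gives the eigenspace spanned by (-4, -2).
With v₁ = -4, v = (-4, -2), so v₂ = -2.

-2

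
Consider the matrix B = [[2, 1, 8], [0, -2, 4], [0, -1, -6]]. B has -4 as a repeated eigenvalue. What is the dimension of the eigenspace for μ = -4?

B + 4I = [[6, 1, 8], [0, 2, 4], [0, -1, -2]].
This matrix has rank 2, so its null space has dimension 3 − 2 = 1.

1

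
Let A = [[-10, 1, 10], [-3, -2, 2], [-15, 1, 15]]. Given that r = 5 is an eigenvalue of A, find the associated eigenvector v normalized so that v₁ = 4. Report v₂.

A − 5I = [[-15, 1, 10], [-3, -7, 2], [-15, 1, 10]].
Solving (A − 5I)v = 0 gives the eigenspace spanned by (4, 0, 6).
With v₁ = 4, v = (4, 0, 6), so v₂ = 0.

0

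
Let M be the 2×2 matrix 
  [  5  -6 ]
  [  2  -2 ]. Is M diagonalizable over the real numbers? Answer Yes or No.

Yes

Characteristic polynomial: p(λ) = λ^2 - 3λ + 2 = (λ - 2)(λ - 1).
All 2 eigenvalues are distinct, so M is diagonalizable.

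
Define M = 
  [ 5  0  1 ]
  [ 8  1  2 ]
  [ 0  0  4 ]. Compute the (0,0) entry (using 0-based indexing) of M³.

Characteristic polynomial: μ^3 - 10μ^2 + 29μ - 20 = (μ - 5)(μ - 4)(μ - 1), so the eigenvalues are 1, 4, 5.
μ=5: eigenvector (1, 2, 0).
μ=1: eigenvector (0, 1, 0).
μ=4: eigenvector (-1, -2, 1).
P = [[1, 0, -1], [2, 1, -2], [0, 0, 1]], D = diag(5, 1, 4), P⁻¹ = [[1, 0, 1], [-2, 1, 0], [0, 0, 1]].
M³ = P·diag(125, 1, 64)·P⁻¹ = [[125, 0, 61], [248, 1, 122], [0, 0, 64]].
The requested entry is 125.

125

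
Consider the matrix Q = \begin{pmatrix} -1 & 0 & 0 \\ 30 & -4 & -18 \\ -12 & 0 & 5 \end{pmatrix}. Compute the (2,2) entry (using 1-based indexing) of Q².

16

Characteristic polynomial: r^3 - 21r - 20 = (r - 5)(r + 1)(r + 4), so the eigenvalues are -4, -1, 5.
r=-1: eigenvector (1, -2, 2).
r=-4: eigenvector (0, 1, 0).
r=5: eigenvector (0, -2, 1).
P = [[1, 0, 0], [-2, 1, -2], [2, 0, 1]], D = diag(-1, -4, 5), P⁻¹ = [[1, 0, 0], [-2, 1, 2], [-2, 0, 1]].
Q² = P·diag(1, 16, 25)·P⁻¹ = [[1, 0, 0], [66, 16, -18], [-48, 0, 25]].
The requested entry is 16.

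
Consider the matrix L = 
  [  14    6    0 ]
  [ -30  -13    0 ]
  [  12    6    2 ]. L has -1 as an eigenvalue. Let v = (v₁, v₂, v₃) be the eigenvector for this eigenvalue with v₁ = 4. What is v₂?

L + 1I = [[15, 6, 0], [-30, -12, 0], [12, 6, 3]].
Solving (L + 1I)v = 0 gives the eigenspace spanned by (4, -10, 4).
With v₁ = 4, v = (4, -10, 4), so v₂ = -10.

-10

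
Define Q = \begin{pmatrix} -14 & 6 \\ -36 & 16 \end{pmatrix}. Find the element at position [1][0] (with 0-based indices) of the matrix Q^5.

-6336

Characteristic polynomial: λ^2 - 2λ - 8 = (λ - 4)(λ + 2), so the eigenvalues are -2, 4.
λ=4: eigenvector (1, 3).
λ=-2: eigenvector (1, 2).
P = [[1, 1], [3, 2]], D = diag(4, -2), P⁻¹ = [[-2, 1], [3, -1]].
Q⁵ = P·diag(1024, -32)·P⁻¹ = [[-2144, 1056], [-6336, 3136]].
The requested entry is -6336.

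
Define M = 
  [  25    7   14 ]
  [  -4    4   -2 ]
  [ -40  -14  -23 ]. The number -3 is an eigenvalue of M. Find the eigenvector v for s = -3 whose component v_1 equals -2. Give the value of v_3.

M + 3I = [[28, 7, 14], [-4, 7, -2], [-40, -14, -20]].
Solving (M + 3I)v = 0 gives the eigenspace spanned by (-2, 0, 4).
With v_1 = -2, v = (-2, 0, 4), so v_3 = 4.

4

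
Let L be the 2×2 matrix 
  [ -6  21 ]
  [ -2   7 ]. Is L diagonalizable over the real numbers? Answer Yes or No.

Yes

Characteristic polynomial: p(λ) = λ^2 - λ = λ(λ - 1).
All 2 eigenvalues are distinct, so L is diagonalizable.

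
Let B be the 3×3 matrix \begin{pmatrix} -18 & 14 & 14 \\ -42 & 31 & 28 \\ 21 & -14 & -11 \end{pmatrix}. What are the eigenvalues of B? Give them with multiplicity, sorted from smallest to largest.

Characteristic polynomial: p(s) = s^3 - 2s^2 - 15s + 36 = (s - 3)^2(s + 4).
Roots (with multiplicity): -4, 3, 3.

-4, 3, 3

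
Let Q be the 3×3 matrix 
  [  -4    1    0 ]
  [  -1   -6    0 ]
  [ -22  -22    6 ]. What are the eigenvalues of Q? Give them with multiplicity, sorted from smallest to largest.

-5, -5, 6

Characteristic polynomial: p(λ) = λ^3 + 4λ^2 - 35λ - 150 = (λ - 6)(λ + 5)^2.
Roots (with multiplicity): -5, -5, 6.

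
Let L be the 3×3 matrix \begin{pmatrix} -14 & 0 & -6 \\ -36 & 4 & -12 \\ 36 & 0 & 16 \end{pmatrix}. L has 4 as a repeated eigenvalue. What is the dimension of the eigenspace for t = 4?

2

L − 4I = [[-18, 0, -6], [-36, 0, -12], [36, 0, 12]].
This matrix has rank 1, so its null space has dimension 3 − 1 = 2.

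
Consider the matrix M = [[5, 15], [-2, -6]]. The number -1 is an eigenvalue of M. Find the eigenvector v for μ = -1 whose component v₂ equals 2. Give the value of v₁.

-5

M + 1I = [[6, 15], [-2, -5]].
Solving (M + 1I)v = 0 gives the eigenspace spanned by (-5, 2).
With v₂ = 2, v = (-5, 2), so v₁ = -5.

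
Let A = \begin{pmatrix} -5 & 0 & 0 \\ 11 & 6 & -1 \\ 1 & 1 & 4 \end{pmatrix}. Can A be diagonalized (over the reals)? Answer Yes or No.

No

Characteristic polynomial: p(λ) = λ^3 - 5λ^2 - 25λ + 125 = (λ - 5)^2(λ + 5).
λ = 5 has algebraic multiplicity 2; rank(A − 5I) = 2, so geometric multiplicity = 1.
Geometric multiplicity < algebraic multiplicity, so A is not diagonalizable.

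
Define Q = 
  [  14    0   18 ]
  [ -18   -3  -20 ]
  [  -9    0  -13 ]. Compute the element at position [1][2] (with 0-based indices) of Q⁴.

-388

Characteristic polynomial: μ^3 + 2μ^2 - 23μ - 60 = (μ - 5)(μ + 3)(μ + 4), so the eigenvalues are -4, -3, 5.
μ=5: eigenvector (2, -2, -1).
μ=-4: eigenvector (-1, 2, 1).
μ=-3: eigenvector (0, 1, 0).
P = [[2, -1, 0], [-2, 2, 1], [-1, 1, 0]], D = diag(5, -4, -3), P⁻¹ = [[1, 0, 1], [1, 0, 2], [0, 1, -2]].
Q⁴ = P·diag(625, 256, 81)·P⁻¹ = [[994, 0, 738], [-738, 81, -388], [-369, 0, -113]].
The requested entry is -388.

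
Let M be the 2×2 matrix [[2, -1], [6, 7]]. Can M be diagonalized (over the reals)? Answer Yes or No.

Characteristic polynomial: p(r) = r^2 - 9r + 20 = (r - 5)(r - 4).
All 2 eigenvalues are distinct, so M is diagonalizable.

Yes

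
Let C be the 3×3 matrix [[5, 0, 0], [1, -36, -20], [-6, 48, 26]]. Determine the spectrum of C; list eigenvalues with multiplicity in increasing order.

Characteristic polynomial: p(s) = s^3 + 5s^2 - 26s - 120 = (s - 5)(s + 4)(s + 6).
Roots (with multiplicity): -6, -4, 5.

-6, -4, 5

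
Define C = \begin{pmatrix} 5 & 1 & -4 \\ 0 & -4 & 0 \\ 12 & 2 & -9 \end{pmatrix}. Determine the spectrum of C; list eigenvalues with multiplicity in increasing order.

-4, -3, -1

Characteristic polynomial: p(μ) = μ^3 + 8μ^2 + 19μ + 12 = (μ + 1)(μ + 3)(μ + 4).
Roots (with multiplicity): -4, -3, -1.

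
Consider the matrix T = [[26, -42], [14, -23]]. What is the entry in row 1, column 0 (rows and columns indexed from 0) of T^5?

6314

Characteristic polynomial: μ^2 - 3μ - 10 = (μ - 5)(μ + 2), so the eigenvalues are -2, 5.
μ=-2: eigenvector (-3, -2).
μ=5: eigenvector (2, 1).
P = [[-3, 2], [-2, 1]], D = diag(-2, 5), P⁻¹ = [[1, -2], [2, -3]].
T⁵ = P·diag(-32, 3125)·P⁻¹ = [[12596, -18942], [6314, -9503]].
The requested entry is 6314.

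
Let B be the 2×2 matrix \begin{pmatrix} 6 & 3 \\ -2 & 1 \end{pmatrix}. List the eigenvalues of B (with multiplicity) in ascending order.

Characteristic polynomial: p(λ) = λ^2 - 7λ + 12 = (λ - 4)(λ - 3).
Roots (with multiplicity): 3, 4.

3, 4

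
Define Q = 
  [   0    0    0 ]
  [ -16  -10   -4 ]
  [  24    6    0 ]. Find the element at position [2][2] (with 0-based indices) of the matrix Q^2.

-24

Characteristic polynomial: t^3 + 10t^2 + 24t = t(t + 4)(t + 6), so the eigenvalues are -6, -4, 0.
t=0: eigenvector (1, -4, 6).
t=-4: eigenvector (0, 2, -3).
t=-6: eigenvector (0, 1, -1).
P = [[1, 0, 0], [-4, 2, 1], [6, -3, -1]], D = diag(0, -4, -6), P⁻¹ = [[1, 0, 0], [2, -1, -1], [0, 3, 2]].
Q² = P·diag(0, 16, 36)·P⁻¹ = [[0, 0, 0], [64, 76, 40], [-96, -60, -24]].
The requested entry is -24.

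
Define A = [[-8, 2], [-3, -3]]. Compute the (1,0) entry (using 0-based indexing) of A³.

-273

Characteristic polynomial: t^2 + 11t + 30 = (t + 5)(t + 6), so the eigenvalues are -6, -5.
t=-5: eigenvector (2, 3).
t=-6: eigenvector (1, 1).
P = [[2, 1], [3, 1]], D = diag(-5, -6), P⁻¹ = [[-1, 1], [3, -2]].
A³ = P·diag(-125, -216)·P⁻¹ = [[-398, 182], [-273, 57]].
The requested entry is -273.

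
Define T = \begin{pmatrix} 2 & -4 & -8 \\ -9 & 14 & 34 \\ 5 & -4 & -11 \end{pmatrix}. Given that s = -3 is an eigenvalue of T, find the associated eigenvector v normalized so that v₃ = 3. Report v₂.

-6

T + 3I = [[5, -4, -8], [-9, 17, 34], [5, -4, -8]].
Solving (T + 3I)v = 0 gives the eigenspace spanned by (0, -6, 3).
With v₃ = 3, v = (0, -6, 3), so v₂ = -6.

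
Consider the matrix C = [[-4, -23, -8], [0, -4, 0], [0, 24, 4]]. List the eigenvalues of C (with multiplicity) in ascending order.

-4, -4, 4

Characteristic polynomial: p(s) = s^3 + 4s^2 - 16s - 64 = (s - 4)(s + 4)^2.
Roots (with multiplicity): -4, -4, 4.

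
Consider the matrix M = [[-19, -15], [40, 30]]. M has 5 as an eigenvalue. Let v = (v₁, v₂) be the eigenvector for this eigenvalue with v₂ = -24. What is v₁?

M − 5I = [[-24, -15], [40, 25]].
Solving (M − 5I)v = 0 gives the eigenspace spanned by (15, -24).
With v₂ = -24, v = (15, -24), so v₁ = 15.

15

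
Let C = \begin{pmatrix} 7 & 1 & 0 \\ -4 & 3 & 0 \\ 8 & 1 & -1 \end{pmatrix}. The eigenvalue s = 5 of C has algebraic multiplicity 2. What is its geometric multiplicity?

C − 5I = [[2, 1, 0], [-4, -2, 0], [8, 1, -6]].
This matrix has rank 2, so its null space has dimension 3 − 2 = 1.

1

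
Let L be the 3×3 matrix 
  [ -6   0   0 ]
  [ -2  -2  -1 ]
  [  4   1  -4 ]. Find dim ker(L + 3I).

1

L + 3I = [[-3, 0, 0], [-2, 1, -1], [4, 1, -1]].
This matrix has rank 2, so its null space has dimension 3 − 2 = 1.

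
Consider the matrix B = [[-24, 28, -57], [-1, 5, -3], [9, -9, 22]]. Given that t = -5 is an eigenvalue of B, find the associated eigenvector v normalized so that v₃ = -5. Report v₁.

B + 5I = [[-19, 28, -57], [-1, 10, -3], [9, -9, 27]].
Solving (B + 5I)v = 0 gives the eigenspace spanned by (15, 0, -5).
With v₃ = -5, v = (15, 0, -5), so v₁ = 15.

15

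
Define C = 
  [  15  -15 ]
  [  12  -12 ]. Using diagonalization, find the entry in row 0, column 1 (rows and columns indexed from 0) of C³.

Characteristic polynomial: r^2 - 3r = r(r - 3), so the eigenvalues are 0, 3.
r=3: eigenvector (5, 4).
r=0: eigenvector (1, 1).
P = [[5, 1], [4, 1]], D = diag(3, 0), P⁻¹ = [[1, -1], [-4, 5]].
C³ = P·diag(27, 0)·P⁻¹ = [[135, -135], [108, -108]].
The requested entry is -135.

-135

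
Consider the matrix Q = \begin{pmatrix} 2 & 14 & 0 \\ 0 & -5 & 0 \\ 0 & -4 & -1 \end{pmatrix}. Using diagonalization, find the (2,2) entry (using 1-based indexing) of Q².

Characteristic polynomial: μ^3 + 4μ^2 - 7μ - 10 = (μ - 2)(μ + 1)(μ + 5), so the eigenvalues are -5, -1, 2.
μ=2: eigenvector (1, 0, 0).
μ=-5: eigenvector (-2, 1, 1).
μ=-1: eigenvector (0, 0, 1).
P = [[1, -2, 0], [0, 1, 0], [0, 1, 1]], D = diag(2, -5, -1), P⁻¹ = [[1, 2, 0], [0, 1, 0], [0, -1, 1]].
Q² = P·diag(4, 25, 1)·P⁻¹ = [[4, -42, 0], [0, 25, 0], [0, 24, 1]].
The requested entry is 25.

25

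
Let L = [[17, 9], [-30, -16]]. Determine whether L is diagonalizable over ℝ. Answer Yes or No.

Characteristic polynomial: p(t) = t^2 - t - 2 = (t - 2)(t + 1).
All 2 eigenvalues are distinct, so L is diagonalizable.

Yes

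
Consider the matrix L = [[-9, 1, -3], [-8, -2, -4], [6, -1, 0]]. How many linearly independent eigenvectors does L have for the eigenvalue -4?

L + 4I = [[-5, 1, -3], [-8, 2, -4], [6, -1, 4]].
This matrix has rank 2, so its null space has dimension 3 − 2 = 1.

1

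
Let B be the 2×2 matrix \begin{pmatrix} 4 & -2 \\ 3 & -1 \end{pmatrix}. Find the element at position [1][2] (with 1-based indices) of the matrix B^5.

-62

Characteristic polynomial: s^2 - 3s + 2 = (s - 2)(s - 1), so the eigenvalues are 1, 2.
s=2: eigenvector (-1, -1).
s=1: eigenvector (2, 3).
P = [[-1, 2], [-1, 3]], D = diag(2, 1), P⁻¹ = [[-3, 2], [-1, 1]].
B⁵ = P·diag(32, 1)·P⁻¹ = [[94, -62], [93, -61]].
The requested entry is -62.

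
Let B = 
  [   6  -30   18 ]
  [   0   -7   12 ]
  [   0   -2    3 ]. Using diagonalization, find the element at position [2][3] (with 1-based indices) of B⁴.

Characteristic polynomial: r^3 - 2r^2 - 21r - 18 = (r - 6)(r + 1)(r + 3), so the eigenvalues are -3, -1, 6.
r=-3: eigenvector (8, 3, 1).
r=6: eigenvector (1, 0, 0).
r=-1: eigenvector (6, 2, 1).
P = [[8, 1, 6], [3, 0, 2], [1, 0, 1]], D = diag(-3, 6, -1), P⁻¹ = [[0, 1, -2], [1, -2, -2], [0, -1, 3]].
B⁴ = P·diag(81, 1296, 1)·P⁻¹ = [[1296, -1950, -3870], [0, 241, -480], [0, 80, -159]].
The requested entry is -480.

-480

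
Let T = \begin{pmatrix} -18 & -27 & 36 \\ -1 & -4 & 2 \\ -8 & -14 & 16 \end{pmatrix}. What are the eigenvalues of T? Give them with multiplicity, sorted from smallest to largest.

Characteristic polynomial: p(r) = r^3 + 6r^2 + 9r = r(r + 3)^2.
Roots (with multiplicity): -3, -3, 0.

-3, -3, 0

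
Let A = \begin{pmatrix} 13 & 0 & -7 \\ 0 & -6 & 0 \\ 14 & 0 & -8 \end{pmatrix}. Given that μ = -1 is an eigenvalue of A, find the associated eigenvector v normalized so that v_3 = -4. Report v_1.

-2

A + 1I = [[14, 0, -7], [0, -5, 0], [14, 0, -7]].
Solving (A + 1I)v = 0 gives the eigenspace spanned by (-2, 0, -4).
With v_3 = -4, v = (-2, 0, -4), so v_1 = -2.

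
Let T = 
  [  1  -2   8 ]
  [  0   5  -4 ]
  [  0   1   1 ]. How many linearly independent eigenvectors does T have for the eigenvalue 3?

1

T − 3I = [[-2, -2, 8], [0, 2, -4], [0, 1, -2]].
This matrix has rank 2, so its null space has dimension 3 − 2 = 1.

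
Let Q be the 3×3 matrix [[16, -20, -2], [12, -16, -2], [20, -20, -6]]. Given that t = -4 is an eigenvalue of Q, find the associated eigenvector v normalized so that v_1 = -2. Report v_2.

-2

Q + 4I = [[20, -20, -2], [12, -12, -2], [20, -20, -2]].
Solving (Q + 4I)v = 0 gives the eigenspace spanned by (-2, -2, 0).
With v_1 = -2, v = (-2, -2, 0), so v_2 = -2.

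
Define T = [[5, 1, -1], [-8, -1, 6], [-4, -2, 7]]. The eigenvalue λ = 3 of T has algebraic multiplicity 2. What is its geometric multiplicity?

1

T − 3I = [[2, 1, -1], [-8, -4, 6], [-4, -2, 4]].
This matrix has rank 2, so its null space has dimension 3 − 2 = 1.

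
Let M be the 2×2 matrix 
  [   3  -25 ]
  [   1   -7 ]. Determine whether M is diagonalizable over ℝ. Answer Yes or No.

No

Characteristic polynomial: p(μ) = μ^2 + 4μ + 4 = (μ + 2)^2.
μ = -2 has algebraic multiplicity 2; rank(M + 2I) = 1, so geometric multiplicity = 1.
Geometric multiplicity < algebraic multiplicity, so M is not diagonalizable.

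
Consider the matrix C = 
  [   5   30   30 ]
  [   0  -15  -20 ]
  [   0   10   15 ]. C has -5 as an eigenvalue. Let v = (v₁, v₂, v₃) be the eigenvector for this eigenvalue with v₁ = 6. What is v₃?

2

C + 5I = [[10, 30, 30], [0, -10, -20], [0, 10, 20]].
Solving (C + 5I)v = 0 gives the eigenspace spanned by (6, -4, 2).
With v₁ = 6, v = (6, -4, 2), so v₃ = 2.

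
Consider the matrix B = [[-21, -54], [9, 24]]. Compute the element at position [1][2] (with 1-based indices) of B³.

-1458

Characteristic polynomial: μ^2 - 3μ - 18 = (μ - 6)(μ + 3), so the eigenvalues are -3, 6.
μ=-3: eigenvector (-3, 1).
μ=6: eigenvector (-2, 1).
P = [[-3, -2], [1, 1]], D = diag(-3, 6), P⁻¹ = [[-1, -2], [1, 3]].
B³ = P·diag(-27, 216)·P⁻¹ = [[-513, -1458], [243, 702]].
The requested entry is -1458.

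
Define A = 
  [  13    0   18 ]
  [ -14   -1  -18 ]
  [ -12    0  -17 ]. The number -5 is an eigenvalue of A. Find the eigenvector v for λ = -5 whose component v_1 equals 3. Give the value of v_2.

-3

A + 5I = [[18, 0, 18], [-14, 4, -18], [-12, 0, -12]].
Solving (A + 5I)v = 0 gives the eigenspace spanned by (3, -3, -3).
With v_1 = 3, v = (3, -3, -3), so v_2 = -3.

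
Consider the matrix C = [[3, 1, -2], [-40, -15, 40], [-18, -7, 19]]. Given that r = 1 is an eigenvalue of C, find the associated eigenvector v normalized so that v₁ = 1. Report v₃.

C − 1I = [[2, 1, -2], [-40, -16, 40], [-18, -7, 18]].
Solving (C − 1I)v = 0 gives the eigenspace spanned by (1, 0, 1).
With v₁ = 1, v = (1, 0, 1), so v₃ = 1.

1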